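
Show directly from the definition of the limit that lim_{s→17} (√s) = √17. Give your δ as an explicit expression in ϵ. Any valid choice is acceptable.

δ = min(17, √17·ϵ)

Let ϵ > 0 be given. We want δ > 0 such that 0 < |s − 17| < δ implies |√s − √17| < ϵ.
Rationalise: √s − √17 = (s − 17)/(√s + √17), so |√s − √17| = |s − 17|/(√s + √17).
Restrict δ ≤ 17 so that |s − 17| < 17 forces s > 0, and then √s + √17 > √17.
Hence |√s − √17| < |s − 17|/√17, which is < ϵ once |s − 17| < √17·ϵ.
Take δ = min(17, √17·ϵ). If 0 < |s − 17| < δ then s > 0 and |√s − √17| < |s − 17|/√17 < ϵ.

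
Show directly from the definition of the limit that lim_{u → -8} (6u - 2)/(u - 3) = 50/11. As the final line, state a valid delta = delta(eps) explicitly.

delta = min(11/2, (121/32)eps)

Let eps > 0 be given. We want delta > 0 with 0 < |u + 8| < delta ⇒ |(6u - 2)/(u - 3) − (50/11)| < eps.
Combining over a common denominator, (6u - 2)/(u - 3) − (50/11) = [(6u - 2)·(-11) − (-50)·(u - 3)] / [(-11)·(u - 3)] = -16(u + 8) / ((-11)(u - 3)).
So |(6u - 2)/(u - 3) − (50/11)| = 16|u + 8| / (11·|u − 3|).
Restrict delta ≤ 11/2. Then |u + 8| < 11/2 gives |u − 3| = |(u + 8) + (-11)| ≥ 11 − 11/2 = 11/2.
Hence |(6u - 2)/(u - 3) − (50/11)| < 16|u + 8|/(11·(11/2)) = (32/121)|u + 8|, which is < eps once |u + 8| < (121/32)eps.
Take delta = min(11/2, (121/32)eps). Then 0 < |u + 8| < delta forces both bounds, so |(6u - 2)/(u - 3) − (50/11)| < eps.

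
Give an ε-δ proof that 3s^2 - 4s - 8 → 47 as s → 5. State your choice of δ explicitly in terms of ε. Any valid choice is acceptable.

δ = min(2, ε/32)

Let ε > 0 be given. We want δ > 0 such that 0 < |s − 5| < δ implies |(3s^2 - 4s - 8) − 47| < ε.
(3s^2 - 4s - 8) − 47 = 3s^2 - 4s - 55 = (s − 5)(3s + 11).
So |(3s^2 - 4s - 8) − 47| = |s − 5|·|3s + 11|.
Require δ ≤ 2. Then |s − 5| < 2 gives |s| < 7, and by the triangle inequality |3s + 11| ≤ 3·7 + 11 = 32.
Hence |(3s^2 - 4s - 8) − 47| ≤ 32|s − 5| < ε provided |s − 5| < ε/32.
Choosing δ = min(2, ε/32) ensures both conditions, hence |(3s^2 - 4s - 8) − 47| < ε.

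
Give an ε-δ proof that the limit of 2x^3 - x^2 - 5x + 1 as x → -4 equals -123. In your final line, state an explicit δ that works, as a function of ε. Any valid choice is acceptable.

δ = min(1, ε/126)

Let ε > 0 be given. We want δ > 0 such that 0 < |x + 4| < δ implies |(2x^3 - x^2 - 5x + 1) + 123| < ε.
(2x^3 - x^2 - 5x + 1) + 123 = 2x^3 - x^2 - 5x + 124 = (x + 4)(2x^2 - 9x + 31).
So |(2x^3 - x^2 - 5x + 1) + 123| = |x + 4|·|2x^2 - 9x + 31|.
Require δ ≤ 1. Then |x + 4| < 1 gives |x| < 5, and by the triangle inequality |2x^2 - 9x + 31| ≤ 2·5^2 + 9·5 + 31 = 126.
Hence |(2x^3 - x^2 - 5x + 1) + 123| ≤ 126|x + 4| < ε provided |x + 4| < ε/126.
Take δ = min(1, ε/126). Then 0 < |x + 4| < δ gives both |x + 4| < 1 and |x + 4| < ε/126, so |(2x^3 - x^2 - 5x + 1) + 123| < ε.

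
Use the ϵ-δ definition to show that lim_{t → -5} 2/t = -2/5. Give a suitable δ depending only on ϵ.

δ = min(5/2, (25/4)ϵ)

Fix ϵ > 0. We seek δ > 0 such that 0 < |t + 5| < δ implies |2/t + 2/5| < ϵ.
|2/t + 2/5| = 2·|-5 − t|/(5·|t|) = 2|t + 5|/(5|t|).
Require δ ≤ 5/2 so that |t| > 5 − 5/2 = 5/2, hence 5|t| > 25/2.
Then |2/t + 2/5| < 2|t + 5|/(25/2), which is < ϵ when |t + 5| < (25/4)ϵ.
Take δ = min(5/2, (25/4)ϵ). Then 0 < |t + 5| < δ gives both |t + 5| < 5/2 and |t + 5| < (25/4)ϵ, so |2/t + 2/5| < ϵ.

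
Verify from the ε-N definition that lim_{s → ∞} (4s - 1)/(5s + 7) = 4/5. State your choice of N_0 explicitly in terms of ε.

Suppose ε > 0. We seek N_0 > 0 such that s > N_0 implies |(4s - 1)/(5s + 7) − (4/5)| < ε.
(4s - 1)/(5s + 7) − (4/5) = (5(4s - 1) − 4(5s + 7)) / (5(5s + 7)) = -33/(5(5s + 7)).
For s > 0 we have 5s + 7 > 5s, so |(4s - 1)/(5s + 7) − (4/5)| = 33/(5(5s + 7)) < 33/(5·5s) = (33/25)/s.
Thus |(4s - 1)/(5s + 7) − (4/5)| < ε whenever s > (33/25)/ε.
Take N_0 = (33/25)/ε. If s > N_0 then |(4s - 1)/(5s + 7) − (4/5)| < (33/25)/s < ε.

N_0 = (33/25)/ε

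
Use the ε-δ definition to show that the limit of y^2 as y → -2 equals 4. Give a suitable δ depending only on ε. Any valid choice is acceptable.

Fix ε > 0. We seek δ > 0 with 0 < |y + 2| < δ ⇒ |y^2 − 4| < ε.
Factor: y^2 − 4 = (y + 2)(y - 2), so |y^2 − 4| = |y + 2|·|y - 2|.
Restrict δ ≤ 2. Then |y + 2| < 2 gives |y| < 4, so by the triangle inequality |y - 2| ≤ 4 + 2 = 6.
Hence |y^2 − 4| ≤ 6|y + 2|, which is < ε once |y + 2| < ε/6.
Take δ = min(2, ε/6). If 0 < |y + 2| < δ then both bounds hold and |y^2 − 4| ≤ 6|y + 2| < 6·(ε/6) = ε.

δ = min(2, ε/6)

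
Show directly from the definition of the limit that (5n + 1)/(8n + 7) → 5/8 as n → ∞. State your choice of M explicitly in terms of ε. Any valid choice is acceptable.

M = (27/64)/ε

Suppose ε > 0. For n ≥ 1, |(5n + 1)/(8n + 7) − (5/8)| = |-27|/(8(8n + 7)) = 27/(8(8n + 7)).
Since 8n + 7 ≥ 8n for n ≥ 1, this is ≤ 27/(8·8n) = (27/64)/n.
So |(5n + 1)/(8n + 7) − (5/8)| < ε whenever n > (27/64)/ε.
Take M = (27/64)/ε. If n > M then |(5n + 1)/(8n + 7) − (5/8)| ≤ (27/64)/n < ε.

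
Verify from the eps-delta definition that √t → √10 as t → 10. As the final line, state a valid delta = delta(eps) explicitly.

Fix eps > 0. We want delta > 0 such that 0 < |t − 10| < delta implies |√t − √10| < eps.
Rationalise: √t − √10 = (t − 10)/(√t + √10), so |√t − √10| = |t − 10|/(√t + √10).
Restrict delta ≤ 10 so that |t − 10| < 10 forces t > 0, and then √t + √10 > √10.
Hence |√t − √10| < |t − 10|/√10, which is < eps once |t − 10| < √10·eps.
Take delta = min(10, √10·eps). If 0 < |t − 10| < delta then t > 0 and |√t − √10| < |t − 10|/√10 < eps.

delta = min(10, √10·eps)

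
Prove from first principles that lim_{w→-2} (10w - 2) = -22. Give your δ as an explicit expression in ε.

δ = ε/10

Let ε > 0 be given. We need δ > 0 so that 0 < |w + 2| < δ implies |(10w - 2) + 22| < ε.
Since (10w - 2) + 22 = 10(w + 2), we have |(10w - 2) + 22| = 10|w + 2|.
Thus it suffices that |w + 2| < ε/10.
Choosing δ = ε/10 gives |(10w - 2) + 22| = 10|w + 2| < ε whenever |w + 2| < δ.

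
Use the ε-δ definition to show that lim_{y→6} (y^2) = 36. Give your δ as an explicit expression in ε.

δ = min(2, ε/14)

Let ε > 0. We seek δ > 0 with 0 < |y − 6| < δ ⇒ |y^2 − 36| < ε.
Factor: y^2 − 36 = (y − 6)(y + 6), so |y^2 − 36| = |y − 6|·|y + 6|.
Restrict δ ≤ 2. Then |y − 6| < 2 gives |y| < 8, so by the triangle inequality |y + 6| ≤ 8 + 6 = 14.
Hence |y^2 − 36| ≤ 14|y − 6|, which is < ε once |y − 6| < ε/14.
Take δ = min(2, ε/14). If 0 < |y − 6| < δ then both bounds hold and |y^2 − 36| ≤ 14|y − 6| < 14·(ε/14) = ε.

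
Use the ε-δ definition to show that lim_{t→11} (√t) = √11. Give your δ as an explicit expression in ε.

Suppose ε > 0. We want δ > 0 such that 0 < |t − 11| < δ implies |√t − √11| < ε.
Multiplying by the conjugate, |√t − √11| = |t − 11|/(√t + √11).
Restrict δ ≤ 11 so that |t − 11| < 11 forces t > 0, and then √t + √11 > √11.
Hence |√t − √11| < |t − 11|/√11, which is < ε once |t − 11| < √11·ε.
Take δ = min(11, √11·ε). If 0 < |t − 11| < δ then t > 0 and |√t − √11| < |t − 11|/√11 < ε.

δ = min(11, √11·ε)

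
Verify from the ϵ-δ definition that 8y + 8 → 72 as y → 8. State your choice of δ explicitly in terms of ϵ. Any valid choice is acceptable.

Let ϵ > 0 be given. We need δ > 0 so that 0 < |y − 8| < δ implies |(8y + 8) − 72| < ϵ.
|(8y + 8) − 72| = |8y - 64| = 8|y − 8|.
So 8|y − 8| < ϵ exactly when |y − 8| < ϵ/8.
Choosing δ = ϵ/8 gives |(8y + 8) − 72| = 8|y − 8| < ϵ whenever |y − 8| < δ.

δ = ϵ/8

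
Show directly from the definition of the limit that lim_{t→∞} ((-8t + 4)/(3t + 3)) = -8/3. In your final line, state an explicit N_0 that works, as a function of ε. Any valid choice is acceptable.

N_0 = 4/ε

Let ε > 0 be given. We seek N_0 > 0 such that t > N_0 implies |(-8t + 4)/(3t + 3) + 8/3| < ε.
(-8t + 4)/(3t + 3) + 8/3 = (3(-8t + 4) − (-8)(3t + 3)) / (3(3t + 3)) = 36/(3(3t + 3)).
For t > 0 we have 3t + 3 > 3t, so |(-8t + 4)/(3t + 3) + 8/3| = 36/(3(3t + 3)) < 36/(3·3t) = 4/t.
Thus |(-8t + 4)/(3t + 3) + 8/3| < ε whenever t > 4/ε.
Take N_0 = 4/ε. If t > N_0 then |(-8t + 4)/(3t + 3) + 8/3| < 4/t < ε.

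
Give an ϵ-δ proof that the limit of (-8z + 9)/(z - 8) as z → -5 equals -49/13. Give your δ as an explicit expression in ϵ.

Let ϵ > 0 be given. We want δ > 0 with 0 < |z + 5| < δ ⇒ |(-8z + 9)/(z - 8) + 49/13| < ϵ.
Combining over a common denominator, (-8z + 9)/(z - 8) + 49/13 = [(-8z + 9)·(-13) − 49·(z - 8)] / [(-13)·(z - 8)] = 55(z + 5) / ((-13)(z - 8)).
So |(-8z + 9)/(z - 8) + 49/13| = 55|z + 5| / (13·|z − 8|).
Restrict δ ≤ 13/2. Then |z + 5| < 13/2 gives |z − 8| = |(z + 5) + (-13)| ≥ 13 − 13/2 = 13/2.
Hence |(-8z + 9)/(z - 8) + 49/13| < 55|z + 5|/(13·(13/2)) = (110/169)|z + 5|, which is < ϵ once |z + 5| < (169/110)ϵ.
Take δ = min(13/2, (169/110)ϵ). Then 0 < |z + 5| < δ forces both bounds, so |(-8z + 9)/(z - 8) + 49/13| < ϵ.

δ = min(13/2, (169/110)ϵ)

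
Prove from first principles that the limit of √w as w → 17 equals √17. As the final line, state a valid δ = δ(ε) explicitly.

δ = min(17, √17·ε)

Let ε > 0 be given. We want δ > 0 such that 0 < |w − 17| < δ implies |√w − √17| < ε.
Rationalise: √w − √17 = (w − 17)/(√w + √17), so |√w − √17| = |w − 17|/(√w + √17).
Restrict δ ≤ 17 so that |w − 17| < 17 forces w > 0, and then √w + √17 > √17.
Hence |√w − √17| < |w − 17|/√17, which is < ε once |w − 17| < √17·ε.
Take δ = min(17, √17·ε). If 0 < |w − 17| < δ then w > 0 and |√w − √17| < |w − 17|/√17 < ε.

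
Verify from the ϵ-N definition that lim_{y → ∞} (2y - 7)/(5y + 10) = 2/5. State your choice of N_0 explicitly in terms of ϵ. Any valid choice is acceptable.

Fix ϵ > 0. We seek N_0 > 0 such that y > N_0 implies |(2y - 7)/(5y + 10) − (2/5)| < ϵ.
(2y - 7)/(5y + 10) − (2/5) = (5(2y - 7) − 2(5y + 10)) / (5(5y + 10)) = -55/(5(5y + 10)).
For y > 0 we have 5y + 10 > 5y, so |(2y - 7)/(5y + 10) − (2/5)| = 55/(5(5y + 10)) < 55/(5·5y) = (11/5)/y.
Thus |(2y - 7)/(5y + 10) − (2/5)| < ϵ whenever y > (11/5)/ϵ.
Take N_0 = (11/5)/ϵ. If y > N_0 then |(2y - 7)/(5y + 10) − (2/5)| < (11/5)/y < ϵ.

N_0 = (11/5)/ϵ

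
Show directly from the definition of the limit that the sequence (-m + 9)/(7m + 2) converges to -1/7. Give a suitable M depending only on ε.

Suppose ε > 0. For m ≥ 1, |(-m + 9)/(7m + 2) + 1/7| = |65|/(7(7m + 2)) = 65/(7(7m + 2)).
Since 7m + 2 ≥ 7m for m ≥ 1, this is ≤ 65/(7·7m) = (65/49)/m.
So |(-m + 9)/(7m + 2) + 1/7| < ε whenever m > (65/49)/ε.
Take M = (65/49)/ε. If m > M then |(-m + 9)/(7m + 2) + 1/7| ≤ (65/49)/m < ε.

M = (65/49)/ε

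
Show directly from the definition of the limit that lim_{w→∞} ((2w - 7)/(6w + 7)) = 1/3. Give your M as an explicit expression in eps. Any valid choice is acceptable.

Let eps > 0. We seek M > 0 such that w > M implies |(2w - 7)/(6w + 7) − (1/3)| < eps.
(2w - 7)/(6w + 7) − (1/3) = (6(2w - 7) − 2(6w + 7)) / (6(6w + 7)) = -56/(6(6w + 7)).
For w > 0 we have 6w + 7 > 6w, so |(2w - 7)/(6w + 7) − (1/3)| = 56/(6(6w + 7)) < 56/(6·6w) = (14/9)/w.
Thus |(2w - 7)/(6w + 7) − (1/3)| < eps whenever w > (14/9)/eps.
Take M = (14/9)/eps. If w > M then |(2w - 7)/(6w + 7) − (1/3)| < (14/9)/w < eps.

M = (14/9)/eps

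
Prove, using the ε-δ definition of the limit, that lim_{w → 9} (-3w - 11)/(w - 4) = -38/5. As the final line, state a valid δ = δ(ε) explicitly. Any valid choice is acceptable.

δ = min(5/2, (25/46)ε)

Fix ε > 0. We want δ > 0 with 0 < |w − 9| < δ ⇒ |(-3w - 11)/(w - 4) + 38/5| < ε.
Combining over a common denominator, (-3w - 11)/(w - 4) + 38/5 = [(-3w - 11)·5 − (-38)·(w - 4)] / [5·(w - 4)] = 23(w − 9) / (5(w - 4)).
So |(-3w - 11)/(w - 4) + 38/5| = 23|w − 9| / (5·|w − 4|).
Require δ ≤ 5/2, so |w − 4| ≥ |5| − |w − 9| > 5 − 5/2 = 5/2.
Hence |(-3w - 11)/(w - 4) + 38/5| < 23|w − 9|/(5·(5/2)) = (46/25)|w − 9|, which is < ε once |w − 9| < (25/46)ε.
Take δ = min(5/2, (25/46)ε). Then 0 < |w − 9| < δ forces both bounds, so |(-3w - 11)/(w - 4) + 38/5| < ε.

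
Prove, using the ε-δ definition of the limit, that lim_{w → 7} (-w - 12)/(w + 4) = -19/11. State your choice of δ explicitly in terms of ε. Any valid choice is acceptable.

δ = min(11/2, (121/16)ε)

Fix ε > 0. We want δ > 0 with 0 < |w − 7| < δ ⇒ |(-w - 12)/(w + 4) + 19/11| < ε.
Combining over a common denominator, (-w - 12)/(w + 4) + 19/11 = [(-w - 12)·11 − (-19)·(w + 4)] / [11·(w + 4)] = 8(w − 7) / (11(w + 4)).
So |(-w - 12)/(w + 4) + 19/11| = 8|w − 7| / (11·|w + 4|).
Require δ ≤ 11/2, so |w + 4| ≥ |11| − |w − 7| > 11 − 11/2 = 11/2.
Hence |(-w - 12)/(w + 4) + 19/11| < 8|w − 7|/(11·(11/2)) = (16/121)|w − 7|, which is < ε once |w − 7| < (121/16)ε.
Take δ = min(11/2, (121/16)ε). Then 0 < |w − 7| < δ forces both bounds, so |(-w - 12)/(w + 4) + 19/11| < ε.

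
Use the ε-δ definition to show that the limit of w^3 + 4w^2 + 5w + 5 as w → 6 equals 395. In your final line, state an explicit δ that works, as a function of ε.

Let ε > 0 be given. We want δ > 0 such that 0 < |w − 6| < δ implies |(w^3 + 4w^2 + 5w + 5) − 395| < ε.
(w^3 + 4w^2 + 5w + 5) − 395 = w^3 + 4w^2 + 5w - 390 = (w − 6)(w^2 + 10w + 65).
So |(w^3 + 4w^2 + 5w + 5) − 395| = |w − 6|·|w^2 + 10w + 65|.
Assume first that |w − 6| < 2, so |w| < 8. Then |w^2 + 10w + 65| ≤ 8^2 + 10·8 + 65 = 209.
Hence |(w^3 + 4w^2 + 5w + 5) − 395| ≤ 209|w − 6| < ε provided |w − 6| < ε/209.
Choosing δ = min(2, ε/209) ensures both conditions, hence |(w^3 + 4w^2 + 5w + 5) − 395| < ε.

δ = min(2, ε/209)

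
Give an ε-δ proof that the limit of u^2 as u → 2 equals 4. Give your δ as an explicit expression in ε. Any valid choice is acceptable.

δ = min(2, ε/6)

Let ε > 0 be given. We seek δ > 0 with 0 < |u − 2| < δ ⇒ |u^2 − 4| < ε.
Factor: u^2 − 4 = (u − 2)(u + 2), so |u^2 − 4| = |u − 2|·|u + 2|.
Restrict δ ≤ 2. Then |u − 2| < 2 gives |u| < 4, so by the triangle inequality |u + 2| ≤ 4 + 2 = 6.
Hence |u^2 − 4| ≤ 6|u − 2|, which is < ε once |u − 2| < ε/6.
Take δ = min(2, ε/6). If 0 < |u − 2| < δ then both bounds hold and |u^2 − 4| ≤ 6|u − 2| < 6·(ε/6) = ε.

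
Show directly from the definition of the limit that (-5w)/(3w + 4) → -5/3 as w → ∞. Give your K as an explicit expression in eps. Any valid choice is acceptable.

K = (20/9)/eps

Let eps > 0. We seek K > 0 such that w > K implies |(-5w)/(3w + 4) + 5/3| < eps.
(-5w)/(3w + 4) + 5/3 = (3(-5w) − (-5)(3w + 4)) / (3(3w + 4)) = 20/(3(3w + 4)).
For w > 0 we have 3w + 4 > 3w, so |(-5w)/(3w + 4) + 5/3| = 20/(3(3w + 4)) < 20/(3·3w) = (20/9)/w.
Thus |(-5w)/(3w + 4) + 5/3| < eps whenever w > (20/9)/eps.
Take K = (20/9)/eps. If w > K then |(-5w)/(3w + 4) + 5/3| < (20/9)/w < eps.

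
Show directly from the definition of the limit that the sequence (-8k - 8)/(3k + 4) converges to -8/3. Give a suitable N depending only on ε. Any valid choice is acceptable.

N = (8/9)/ε

Let ε > 0 be given. For k ≥ 1, |(-8k - 8)/(3k + 4) + 8/3| = |8|/(3(3k + 4)) = 8/(3(3k + 4)).
Since 3k + 4 ≥ 3k for k ≥ 1, this is ≤ 8/(3·3k) = (8/9)/k.
So |(-8k - 8)/(3k + 4) + 8/3| < ε whenever k > (8/9)/ε.
Take N = (8/9)/ε. If k > N then |(-8k - 8)/(3k + 4) + 8/3| ≤ (8/9)/k < ε.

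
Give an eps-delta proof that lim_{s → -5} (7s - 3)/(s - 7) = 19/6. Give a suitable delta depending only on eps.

delta = min(6, (36/23)eps)

Suppose eps > 0. We want delta > 0 with 0 < |s + 5| < delta ⇒ |(7s - 3)/(s - 7) − (19/6)| < eps.
Combining over a common denominator, (7s - 3)/(s - 7) − (19/6) = [(7s - 3)·(-12) − (-38)·(s - 7)] / [(-12)·(s - 7)] = -46(s + 5) / ((-12)(s - 7)).
So |(7s - 3)/(s - 7) − (19/6)| = 46|s + 5| / (12·|s − 7|).
Restrict delta ≤ 6. Then |s + 5| < 6 gives |s − 7| = |(s + 5) + (-12)| ≥ 12 − 6 = 6.
Hence |(7s - 3)/(s - 7) − (19/6)| < 46|s + 5|/(12·6) = (23/36)|s + 5|, which is < eps once |s + 5| < (36/23)eps.
Take delta = min(6, (36/23)eps). Then 0 < |s + 5| < delta forces both bounds, so |(7s - 3)/(s - 7) − (19/6)| < eps.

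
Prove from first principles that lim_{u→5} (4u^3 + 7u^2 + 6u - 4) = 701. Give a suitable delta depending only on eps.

delta = min(1, eps/447)

Let eps > 0. We want delta > 0 such that 0 < |u − 5| < delta implies |(4u^3 + 7u^2 + 6u - 4) − 701| < eps.
(4u^3 + 7u^2 + 6u - 4) − 701 = 4u^3 + 7u^2 + 6u - 705 = (u − 5)(4u^2 + 27u + 141).
So |(4u^3 + 7u^2 + 6u - 4) − 701| = |u − 5|·|4u^2 + 27u + 141|.
Require delta ≤ 1. Then |u − 5| < 1 gives |u| < 6, and by the triangle inequality |4u^2 + 27u + 141| ≤ 4·6^2 + 27·6 + 141 = 447.
Hence |(4u^3 + 7u^2 + 6u - 4) − 701| ≤ 447|u − 5| < eps provided |u − 5| < eps/447.
Take delta = min(1, eps/447). Then 0 < |u − 5| < delta gives both |u − 5| < 1 and |u − 5| < eps/447, so |(4u^3 + 7u^2 + 6u - 4) − 701| < eps.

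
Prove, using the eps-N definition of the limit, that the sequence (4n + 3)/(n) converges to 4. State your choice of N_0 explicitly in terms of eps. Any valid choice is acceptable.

Let eps > 0 be given. For n ≥ 1, |(4n + 3)/(n) − 4| = |3|/((n)) = 3/((n)).
Since n ≥ n for n ≥ 1, this is ≤ 3/(n) = 3/n.
So |(4n + 3)/(n) − 4| < eps whenever n > 3/eps.
Take N_0 = 3/eps. If n > N_0 then |(4n + 3)/(n) − 4| ≤ 3/n < eps.

N_0 = 3/eps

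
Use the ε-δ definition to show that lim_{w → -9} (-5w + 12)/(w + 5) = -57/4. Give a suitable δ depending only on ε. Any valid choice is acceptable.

δ = min(2, (8/37)ε)

Suppose ε > 0. We want δ > 0 with 0 < |w + 9| < δ ⇒ |(-5w + 12)/(w + 5) + 57/4| < ε.
Combining over a common denominator, (-5w + 12)/(w + 5) + 57/4 = [(-5w + 12)·(-4) − 57·(w + 5)] / [(-4)·(w + 5)] = -37(w + 9) / ((-4)(w + 5)).
So |(-5w + 12)/(w + 5) + 57/4| = 37|w + 9| / (4·|w + 5|).
Restrict δ ≤ 2. Then |w + 9| < 2 gives |w + 5| = |(w + 9) + (-4)| ≥ 4 − 2 = 2.
Hence |(-5w + 12)/(w + 5) + 57/4| < 37|w + 9|/(4·2) = (37/8)|w + 9|, which is < ε once |w + 9| < (8/37)ε.
Take δ = min(2, (8/37)ε). Then 0 < |w + 9| < δ forces both bounds, so |(-5w + 12)/(w + 5) + 57/4| < ε.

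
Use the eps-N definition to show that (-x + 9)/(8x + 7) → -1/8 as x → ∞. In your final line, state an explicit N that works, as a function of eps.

N = (79/64)/eps

Let eps > 0 be given. We seek N > 0 such that x > N implies |(-x + 9)/(8x + 7) + 1/8| < eps.
(-x + 9)/(8x + 7) + 1/8 = (8(-x + 9) − (-1)(8x + 7)) / (8(8x + 7)) = 79/(8(8x + 7)).
For x > 0 we have 8x + 7 > 8x, so |(-x + 9)/(8x + 7) + 1/8| = 79/(8(8x + 7)) < 79/(8·8x) = (79/64)/x.
Thus |(-x + 9)/(8x + 7) + 1/8| < eps whenever x > (79/64)/eps.
Take N = (79/64)/eps. If x > N then |(-x + 9)/(8x + 7) + 1/8| < (79/64)/x < eps.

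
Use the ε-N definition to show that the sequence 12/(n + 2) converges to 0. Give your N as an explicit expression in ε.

N = 12/ε

Let ε > 0 be given. For n ≥ 1, |12/(n + 2) − 0| = 12/(n + 2) ≤ 12/n.
We need 12/n < ε, i.e. n > 12/ε.
Take N = 12/ε. If n > N then |12/(n + 2)| ≤ 12/n < ε.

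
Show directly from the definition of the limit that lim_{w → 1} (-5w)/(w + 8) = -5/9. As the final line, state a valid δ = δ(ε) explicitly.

δ = min(9/2, (81/80)ε)

Fix ε > 0. We want δ > 0 with 0 < |w − 1| < δ ⇒ |(-5w)/(w + 8) + 5/9| < ε.
Combining over a common denominator, (-5w)/(w + 8) + 5/9 = [(-5w)·9 − (-5)·(w + 8)] / [9·(w + 8)] = -40(w − 1) / (9(w + 8)).
So |(-5w)/(w + 8) + 5/9| = 40|w − 1| / (9·|w + 8|).
Require δ ≤ 9/2, so |w + 8| ≥ |9| − |w − 1| > 9 − 9/2 = 9/2.
Hence |(-5w)/(w + 8) + 5/9| < 40|w − 1|/(9·(9/2)) = (80/81)|w − 1|, which is < ε once |w − 1| < (81/80)ε.
Take δ = min(9/2, (81/80)ε). Then 0 < |w − 1| < δ forces both bounds, so |(-5w)/(w + 8) + 5/9| < ε.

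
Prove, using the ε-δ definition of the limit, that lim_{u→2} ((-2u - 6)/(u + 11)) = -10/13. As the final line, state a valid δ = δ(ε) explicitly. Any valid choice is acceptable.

Fix ε > 0. We want δ > 0 with 0 < |u − 2| < δ ⇒ |(-2u - 6)/(u + 11) + 10/13| < ε.
Combining over a common denominator, (-2u - 6)/(u + 11) + 10/13 = [(-2u - 6)·13 − (-10)·(u + 11)] / [13·(u + 11)] = -16(u − 2) / (13(u + 11)).
So |(-2u - 6)/(u + 11) + 10/13| = 16|u − 2| / (13·|u + 11|).
Restrict δ ≤ 13/2. Then |u − 2| < 13/2 gives |u + 11| = |(u − 2) + 13| ≥ 13 − 13/2 = 13/2.
Hence |(-2u - 6)/(u + 11) + 10/13| < 16|u − 2|/(13·(13/2)) = (32/169)|u − 2|, which is < ε once |u − 2| < (169/32)ε.
Take δ = min(13/2, (169/32)ε). Then 0 < |u − 2| < δ forces both bounds, so |(-2u - 6)/(u + 11) + 10/13| < ε.

δ = min(13/2, (169/32)ε)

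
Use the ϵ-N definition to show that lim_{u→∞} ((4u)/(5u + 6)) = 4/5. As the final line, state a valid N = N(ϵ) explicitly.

N = (24/25)/ϵ

Let ϵ > 0 be given. We seek N > 0 such that u > N implies |(4u)/(5u + 6) − (4/5)| < ϵ.
(4u)/(5u + 6) − (4/5) = (5(4u) − 4(5u + 6)) / (5(5u + 6)) = -24/(5(5u + 6)).
For u > 0 we have 5u + 6 > 5u, so |(4u)/(5u + 6) − (4/5)| = 24/(5(5u + 6)) < 24/(5·5u) = (24/25)/u.
Thus |(4u)/(5u + 6) − (4/5)| < ϵ whenever u > (24/25)/ϵ.
Take N = (24/25)/ϵ. If u > N then |(4u)/(5u + 6) − (4/5)| < (24/25)/u < ϵ.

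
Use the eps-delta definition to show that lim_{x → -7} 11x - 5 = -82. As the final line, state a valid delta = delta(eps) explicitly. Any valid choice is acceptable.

Let eps > 0. We need delta > 0 so that 0 < |x + 7| < delta implies |(11x - 5) + 82| < eps.
Since (11x - 5) + 82 = 11(x + 7), we have |(11x - 5) + 82| = 11|x + 7|.
So 11|x + 7| < eps exactly when |x + 7| < eps/11.
Take delta = eps/11. If 0 < |x + 7| < delta then |(11x - 5) + 82| = 11|x + 7| < 11·(eps/11) = eps.

delta = eps/11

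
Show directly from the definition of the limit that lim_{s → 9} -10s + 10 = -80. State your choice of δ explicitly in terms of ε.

Let ε > 0. We need δ > 0 so that 0 < |s − 9| < δ implies |(-10s + 10) + 80| < ε.
|(-10s + 10) + 80| = |-10s + 90| = 10|s − 9|.
So 10|s − 9| < ε exactly when |s − 9| < ε/10.
Take δ = ε/10. If 0 < |s − 9| < δ then |(-10s + 10) + 80| = 10|s − 9| < 10·(ε/10) = ε.

δ = ε/10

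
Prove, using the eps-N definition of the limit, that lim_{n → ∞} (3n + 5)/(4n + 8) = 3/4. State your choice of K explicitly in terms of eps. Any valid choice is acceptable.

K = (1/4)/eps

Let eps > 0 be given. For n ≥ 1, |(3n + 5)/(4n + 8) − (3/4)| = |-4|/(4(4n + 8)) = 4/(4(4n + 8)).
Since 4n + 8 ≥ 4n for n ≥ 1, this is ≤ 4/(4·4n) = (1/4)/n.
So |(3n + 5)/(4n + 8) − (3/4)| < eps whenever n > (1/4)/eps.
Take K = (1/4)/eps. If n > K then |(3n + 5)/(4n + 8) − (3/4)| ≤ (1/4)/n < eps.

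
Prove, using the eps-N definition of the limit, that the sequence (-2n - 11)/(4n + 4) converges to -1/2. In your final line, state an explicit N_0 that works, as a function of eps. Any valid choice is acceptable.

Let eps > 0. For n ≥ 1, |(-2n - 11)/(4n + 4) + 1/2| = |-36|/(4(4n + 4)) = 36/(4(4n + 4)).
Since 4n + 4 ≥ 4n for n ≥ 1, this is ≤ 36/(4·4n) = (9/4)/n.
So |(-2n - 11)/(4n + 4) + 1/2| < eps whenever n > (9/4)/eps.
Take N_0 = (9/4)/eps. If n > N_0 then |(-2n - 11)/(4n + 4) + 1/2| ≤ (9/4)/n < eps.

N_0 = (9/4)/eps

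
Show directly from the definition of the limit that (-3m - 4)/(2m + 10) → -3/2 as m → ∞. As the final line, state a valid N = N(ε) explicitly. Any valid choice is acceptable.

Suppose ε > 0. For m ≥ 1, |(-3m - 4)/(2m + 10) + 3/2| = |22|/(2(2m + 10)) = 22/(2(2m + 10)).
Since 2m + 10 ≥ 2m for m ≥ 1, this is ≤ 22/(2·2m) = (11/2)/m.
So |(-3m - 4)/(2m + 10) + 3/2| < ε whenever m > (11/2)/ε.
Take N = (11/2)/ε. If m > N then |(-3m - 4)/(2m + 10) + 3/2| ≤ (11/2)/m < ε.

N = (11/2)/ε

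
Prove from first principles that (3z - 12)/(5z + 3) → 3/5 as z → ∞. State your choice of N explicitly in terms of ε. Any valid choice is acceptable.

Let ε > 0. We seek N > 0 such that z > N implies |(3z - 12)/(5z + 3) − (3/5)| < ε.
(3z - 12)/(5z + 3) − (3/5) = (5(3z - 12) − 3(5z + 3)) / (5(5z + 3)) = -69/(5(5z + 3)).
For z > 0 we have 5z + 3 > 5z, so |(3z - 12)/(5z + 3) − (3/5)| = 69/(5(5z + 3)) < 69/(5·5z) = (69/25)/z.
Thus |(3z - 12)/(5z + 3) − (3/5)| < ε whenever z > (69/25)/ε.
Take N = (69/25)/ε. If z > N then |(3z - 12)/(5z + 3) − (3/5)| < (69/25)/z < ε.

N = (69/25)/ε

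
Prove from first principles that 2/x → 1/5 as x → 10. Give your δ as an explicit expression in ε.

δ = min(5, 25ε)

Suppose ε > 0. We seek δ > 0 such that 0 < |x − 10| < δ implies |2/x − (1/5)| < ε.
|2/x − (1/5)| = 2·|10 − x|/(10·|x|) = 2|x − 10|/(10|x|).
Restrict δ ≤ 5. Then |x − 10| < 5 gives |x| > 5, so 10|x| > 50.
Then |2/x − (1/5)| < 2|x − 10|/50, which is < ε when |x − 10| < 25ε.
Take δ = min(5, 25ε). Then 0 < |x − 10| < δ gives both |x − 10| < 5 and |x − 10| < 25ε, so |2/x − (1/5)| < ε.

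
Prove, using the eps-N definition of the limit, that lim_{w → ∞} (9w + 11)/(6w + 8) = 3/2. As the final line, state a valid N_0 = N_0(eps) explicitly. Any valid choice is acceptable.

Let eps > 0 be given. We seek N_0 > 0 such that w > N_0 implies |(9w + 11)/(6w + 8) − (3/2)| < eps.
(9w + 11)/(6w + 8) − (3/2) = (6(9w + 11) − 9(6w + 8)) / (6(6w + 8)) = -6/(6(6w + 8)).
For w > 0 we have 6w + 8 > 6w, so |(9w + 11)/(6w + 8) − (3/2)| = 6/(6(6w + 8)) < 6/(6·6w) = (1/6)/w.
Thus |(9w + 11)/(6w + 8) − (3/2)| < eps whenever w > (1/6)/eps.
Take N_0 = (1/6)/eps. If w > N_0 then |(9w + 11)/(6w + 8) − (3/2)| < (1/6)/w < eps.

N_0 = (1/6)/eps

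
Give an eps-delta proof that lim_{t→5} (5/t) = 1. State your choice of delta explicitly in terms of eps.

Suppose eps > 0. We seek delta > 0 such that 0 < |t − 5| < delta implies |5/t − 1| < eps.
|5/t − 1| = 5·|5 − t|/(5·|t|) = 5|t − 5|/(5|t|).
Require delta ≤ 5/2 so that |t| > 5 − 5/2 = 5/2, hence 5|t| > 25/2.
Then |5/t − 1| < 5|t − 5|/(25/2), which is < eps when |t − 5| < (5/2)eps.
Take delta = min(5/2, (5/2)eps). Then 0 < |t − 5| < delta gives both |t − 5| < 5/2 and |t − 5| < (5/2)eps, so |5/t − 1| < eps.

delta = min(5/2, (5/2)eps)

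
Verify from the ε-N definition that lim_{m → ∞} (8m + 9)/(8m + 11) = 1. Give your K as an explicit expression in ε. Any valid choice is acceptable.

K = (1/4)/ε

Suppose ε > 0. For m ≥ 1, |(8m + 9)/(8m + 11) − 1| = |-16|/(8(8m + 11)) = 16/(8(8m + 11)).
Since 8m + 11 ≥ 8m for m ≥ 1, this is ≤ 16/(8·8m) = (1/4)/m.
So |(8m + 9)/(8m + 11) − 1| < ε whenever m > (1/4)/ε.
Take K = (1/4)/ε. If m > K then |(8m + 9)/(8m + 11) − 1| ≤ (1/4)/m < ε.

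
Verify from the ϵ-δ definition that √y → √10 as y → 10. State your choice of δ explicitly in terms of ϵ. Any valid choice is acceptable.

Fix ϵ > 0. We want δ > 0 such that 0 < |y − 10| < δ implies |√y − √10| < ϵ.
Rationalise: √y − √10 = (y − 10)/(√y + √10), so |√y − √10| = |y − 10|/(√y + √10).
Restrict δ ≤ 10 so that |y − 10| < 10 forces y > 0, and then √y + √10 > √10.
Hence |√y − √10| < |y − 10|/√10, which is < ϵ once |y − 10| < √10·ϵ.
Take δ = min(10, √10·ϵ). If 0 < |y − 10| < δ then y > 0 and |√y − √10| < |y − 10|/√10 < ϵ.

δ = min(10, √10·ϵ)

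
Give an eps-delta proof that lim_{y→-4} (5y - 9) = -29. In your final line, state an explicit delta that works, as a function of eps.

delta = eps/5

Suppose eps > 0. We need delta > 0 so that 0 < |y + 4| < delta implies |(5y - 9) + 29| < eps.
|(5y - 9) + 29| = |5y + 20| = 5|y + 4|.
So 5|y + 4| < eps exactly when |y + 4| < eps/5.
Choosing delta = eps/5 gives |(5y - 9) + 29| = 5|y + 4| < eps whenever |y + 4| < delta.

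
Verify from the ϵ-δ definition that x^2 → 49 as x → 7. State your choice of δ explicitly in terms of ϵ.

δ = min(1, ϵ/15)

Let ϵ > 0 be given. We seek δ > 0 with 0 < |x − 7| < δ ⇒ |x^2 − 49| < ϵ.
Factor: x^2 − 49 = (x − 7)(x + 7), so |x^2 − 49| = |x − 7|·|x + 7|.
Impose δ ≤ 1 so that |x| < 8; then |x + 7| ≤ 15.
Hence |x^2 − 49| ≤ 15|x − 7|, which is < ϵ once |x − 7| < ϵ/15.
Take δ = min(1, ϵ/15). If 0 < |x − 7| < δ then both bounds hold and |x^2 − 49| ≤ 15|x − 7| < 15·(ϵ/15) = ϵ.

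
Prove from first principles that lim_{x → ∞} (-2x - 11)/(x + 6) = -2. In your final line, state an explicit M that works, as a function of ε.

Let ε > 0 be given. We seek M > 0 such that x > M implies |(-2x - 11)/(x + 6) + 2| < ε.
(-2x - 11)/(x + 6) + 2 = ((-2x - 11) − (-2)(x + 6)) / ((x + 6)) = 1/((x + 6)).
For x > 0 we have x + 6 > x, so |(-2x - 11)/(x + 6) + 2| = 1/((x + 6)) < 1/(x) = 1/x.
Thus |(-2x - 11)/(x + 6) + 2| < ε whenever x > 1/ε.
Take M = 1/ε. If x > M then |(-2x - 11)/(x + 6) + 2| < 1/x < ε.

M = 1/ε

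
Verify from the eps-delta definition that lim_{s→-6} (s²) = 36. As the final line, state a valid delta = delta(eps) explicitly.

delta = min(1, eps/13)

Let eps > 0 be given. We seek delta > 0 with 0 < |s + 6| < delta ⇒ |s² − 36| < eps.
Factor: s² − 36 = (s + 6)(s - 6), so |s² − 36| = |s + 6|·|s - 6|.
Impose delta ≤ 1 so that |s| < 7; then |s - 6| ≤ 13.
Hence |s² − 36| ≤ 13|s + 6|, which is < eps once |s + 6| < eps/13.
Take delta = min(1, eps/13). If 0 < |s + 6| < delta then both bounds hold and |s² − 36| ≤ 13|s + 6| < 13·(eps/13) = eps.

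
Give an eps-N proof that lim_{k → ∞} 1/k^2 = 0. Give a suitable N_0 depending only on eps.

N_0 = (1/eps)^{1/2}

Fix eps > 0. For k ≥ 1, |1/k^2 − 0| = 1/k^2.
1/k^2 < eps ⇔ k^2 > 1/eps ⇔ k > (1/eps)^{1/2}.
Take N_0 = (1/eps)^{1/2}. Then k > N_0 implies 1/k^2 < eps.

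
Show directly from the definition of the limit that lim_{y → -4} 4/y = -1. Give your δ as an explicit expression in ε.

Let ε > 0 be given. We seek δ > 0 such that 0 < |y + 4| < δ implies |4/y + 1| < ε.
|4/y + 1| = 4·|-4 − y|/(4·|y|) = 4|y + 4|/(4|y|).
Restrict δ ≤ 2. Then |y + 4| < 2 gives |y| > 2, so 4|y| > 8.
Then |4/y + 1| < 4|y + 4|/8, which is < ε when |y + 4| < 2ε.
Take δ = min(2, 2ε). Then 0 < |y + 4| < δ gives both |y + 4| < 2 and |y + 4| < 2ε, so |4/y + 1| < ε.

δ = min(2, 2ε)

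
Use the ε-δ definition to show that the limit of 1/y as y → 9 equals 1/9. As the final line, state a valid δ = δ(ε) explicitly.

δ = min(9/2, (81/2)ε)

Suppose ε > 0. We seek δ > 0 such that 0 < |y − 9| < δ implies |1/y − (1/9)| < ε.
|1/y − (1/9)| = |9 − y|/(9·|y|) = |y − 9|/(9|y|).
Restrict δ ≤ 9/2. Then |y − 9| < 9/2 gives |y| > 9/2, so 9|y| > 81/2.
Then |1/y − (1/9)| < |y − 9|/(81/2), which is < ε when |y − 9| < (81/2)ε.
Take δ = min(9/2, (81/2)ε). Then 0 < |y − 9| < δ gives both |y − 9| < 9/2 and |y − 9| < (81/2)ε, so |1/y − (1/9)| < ε.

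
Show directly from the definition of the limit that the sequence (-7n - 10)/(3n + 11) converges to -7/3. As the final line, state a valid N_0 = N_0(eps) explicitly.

Suppose eps > 0. For n ≥ 1, |(-7n - 10)/(3n + 11) + 7/3| = |47|/(3(3n + 11)) = 47/(3(3n + 11)).
Since 3n + 11 ≥ 3n for n ≥ 1, this is ≤ 47/(3·3n) = (47/9)/n.
So |(-7n - 10)/(3n + 11) + 7/3| < eps whenever n > (47/9)/eps.
Take N_0 = (47/9)/eps. If n > N_0 then |(-7n - 10)/(3n + 11) + 7/3| ≤ (47/9)/n < eps.

N_0 = (47/9)/eps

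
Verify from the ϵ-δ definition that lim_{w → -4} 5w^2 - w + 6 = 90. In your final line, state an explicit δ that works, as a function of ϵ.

Suppose ϵ > 0. We want δ > 0 such that 0 < |w + 4| < δ implies |(5w^2 - w + 6) − 90| < ϵ.
(5w^2 - w + 6) − 90 = 5w^2 - w - 84 = (w + 4)(5w - 21).
So |(5w^2 - w + 6) − 90| = |w + 4|·|5w - 21|.
Require δ ≤ 1. Then |w + 4| < 1 gives |w| < 5, and by the triangle inequality |5w - 21| ≤ 5·5 + 21 = 46.
Hence |(5w^2 - w + 6) − 90| ≤ 46|w + 4| < ϵ provided |w + 4| < ϵ/46.
Choosing δ = min(1, ϵ/46) ensures both conditions, hence |(5w^2 - w + 6) − 90| < ϵ.

δ = min(1, ϵ/46)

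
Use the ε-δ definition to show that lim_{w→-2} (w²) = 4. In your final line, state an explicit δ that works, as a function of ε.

δ = min(1, ε/5)

Suppose ε > 0. We seek δ > 0 with 0 < |w + 2| < δ ⇒ |w² − 4| < ε.
Factor: w² − 4 = (w + 2)(w - 2), so |w² − 4| = |w + 2|·|w - 2|.
Impose δ ≤ 1 so that |w| < 3; then |w - 2| ≤ 5.
Hence |w² − 4| ≤ 5|w + 2|, which is < ε once |w + 2| < ε/5.
Take δ = min(1, ε/5). If 0 < |w + 2| < δ then both bounds hold and |w² − 4| ≤ 5|w + 2| < 5·(ε/5) = ε.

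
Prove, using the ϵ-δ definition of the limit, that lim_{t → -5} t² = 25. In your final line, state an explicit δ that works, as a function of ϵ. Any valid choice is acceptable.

δ = min(1, ϵ/11)

Let ϵ > 0 be given. We seek δ > 0 with 0 < |t + 5| < δ ⇒ |t² − 25| < ϵ.
Factor: t² − 25 = (t + 5)(t - 5), so |t² − 25| = |t + 5|·|t - 5|.
Restrict δ ≤ 1. Then |t + 5| < 1 gives |t| < 6, so by the triangle inequality |t - 5| ≤ 6 + 5 = 11.
Hence |t² − 25| ≤ 11|t + 5|, which is < ϵ once |t + 5| < ϵ/11.
Take δ = min(1, ϵ/11). If 0 < |t + 5| < δ then both bounds hold and |t² − 25| ≤ 11|t + 5| < 11·(ϵ/11) = ϵ.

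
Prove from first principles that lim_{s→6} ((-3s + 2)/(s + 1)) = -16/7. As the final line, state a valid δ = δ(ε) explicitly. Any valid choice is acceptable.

δ = min(7/2, (49/10)ε)

Suppose ε > 0. We want δ > 0 with 0 < |s − 6| < δ ⇒ |(-3s + 2)/(s + 1) + 16/7| < ε.
Combining over a common denominator, (-3s + 2)/(s + 1) + 16/7 = [(-3s + 2)·7 − (-16)·(s + 1)] / [7·(s + 1)] = -5(s − 6) / (7(s + 1)).
So |(-3s + 2)/(s + 1) + 16/7| = 5|s − 6| / (7·|s + 1|).
Restrict δ ≤ 7/2. Then |s − 6| < 7/2 gives |s + 1| = |(s − 6) + 7| ≥ 7 − 7/2 = 7/2.
Hence |(-3s + 2)/(s + 1) + 16/7| < 5|s − 6|/(7·(7/2)) = (10/49)|s − 6|, which is < ε once |s − 6| < (49/10)ε.
Take δ = min(7/2, (49/10)ε). Then 0 < |s − 6| < δ forces both bounds, so |(-3s + 2)/(s + 1) + 16/7| < ε.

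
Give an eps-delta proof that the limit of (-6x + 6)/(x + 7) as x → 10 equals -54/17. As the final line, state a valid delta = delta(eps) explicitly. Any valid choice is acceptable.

delta = min(17/2, (289/96)eps)

Suppose eps > 0. We want delta > 0 with 0 < |x − 10| < delta ⇒ |(-6x + 6)/(x + 7) + 54/17| < eps.
Combining over a common denominator, (-6x + 6)/(x + 7) + 54/17 = [(-6x + 6)·17 − (-54)·(x + 7)] / [17·(x + 7)] = -48(x − 10) / (17(x + 7)).
So |(-6x + 6)/(x + 7) + 54/17| = 48|x − 10| / (17·|x + 7|).
Restrict delta ≤ 17/2. Then |x − 10| < 17/2 gives |x + 7| = |(x − 10) + 17| ≥ 17 − 17/2 = 17/2.
Hence |(-6x + 6)/(x + 7) + 54/17| < 48|x − 10|/(17·(17/2)) = (96/289)|x − 10|, which is < eps once |x − 10| < (289/96)eps.
Take delta = min(17/2, (289/96)eps). Then 0 < |x − 10| < delta forces both bounds, so |(-6x + 6)/(x + 7) + 54/17| < eps.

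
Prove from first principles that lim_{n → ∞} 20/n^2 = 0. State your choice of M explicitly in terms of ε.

Fix ε > 0. For n ≥ 1, |20/n^2 − 0| = 20/n^2.
20/n^2 < ε ⇔ n^2 > 20/ε ⇔ n > (20/ε)^{1/2}.
Take M = (20/ε)^{1/2}. Then n > M implies 20/n^2 < ε.

M = (20/ε)^{1/2}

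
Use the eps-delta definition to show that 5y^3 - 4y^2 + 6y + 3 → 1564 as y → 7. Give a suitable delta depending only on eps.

delta = min(2, eps/907)

Fix eps > 0. We want delta > 0 such that 0 < |y − 7| < delta implies |(5y^3 - 4y^2 + 6y + 3) − 1564| < eps.
(5y^3 - 4y^2 + 6y + 3) − 1564 = 5y^3 - 4y^2 + 6y - 1561 = (y − 7)(5y^2 + 31y + 223).
So |(5y^3 - 4y^2 + 6y + 3) − 1564| = |y − 7|·|5y^2 + 31y + 223|.
Assume first that |y − 7| < 2, so |y| < 9. Then |5y^2 + 31y + 223| ≤ 5·9^2 + 31·9 + 223 = 907.
Hence |(5y^3 - 4y^2 + 6y + 3) − 1564| ≤ 907|y − 7| < eps provided |y − 7| < eps/907.
Take delta = min(2, eps/907). Then 0 < |y − 7| < delta gives both |y − 7| < 2 and |y − 7| < eps/907, so |(5y^3 - 4y^2 + 6y + 3) − 1564| < eps.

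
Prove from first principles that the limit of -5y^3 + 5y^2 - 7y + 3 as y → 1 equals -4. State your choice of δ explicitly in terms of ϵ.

Fix ϵ > 0. We want δ > 0 such that 0 < |y − 1| < δ implies |(-5y^3 + 5y^2 - 7y + 3) + 4| < ϵ.
(-5y^3 + 5y^2 - 7y + 3) + 4 = -5y^3 + 5y^2 - 7y + 7 = (y − 1)(-5y^2 - 7).
So |(-5y^3 + 5y^2 - 7y + 3) + 4| = |y − 1|·|-5y^2 - 7|.
Require δ ≤ 2. Then |y − 1| < 2 gives |y| < 3, and by the triangle inequality |-5y^2 - 7| ≤ 5·3^2 + 7 = 52.
Hence |(-5y^3 + 5y^2 - 7y + 3) + 4| ≤ 52|y − 1| < ϵ provided |y − 1| < ϵ/52.
Take δ = min(2, ϵ/52). Then 0 < |y − 1| < δ gives both |y − 1| < 2 and |y − 1| < ϵ/52, so |(-5y^3 + 5y^2 - 7y + 3) + 4| < ϵ.

δ = min(2, ϵ/52)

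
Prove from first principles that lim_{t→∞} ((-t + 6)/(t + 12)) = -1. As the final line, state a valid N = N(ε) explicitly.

N = 18/ε

Let ε > 0 be given. We seek N > 0 such that t > N implies |(-t + 6)/(t + 12) + 1| < ε.
(-t + 6)/(t + 12) + 1 = ((-t + 6) − (-1)(t + 12)) / ((t + 12)) = 18/((t + 12)).
For t > 0 we have t + 12 > t, so |(-t + 6)/(t + 12) + 1| = 18/((t + 12)) < 18/(t) = 18/t.
Thus |(-t + 6)/(t + 12) + 1| < ε whenever t > 18/ε.
Take N = 18/ε. If t > N then |(-t + 6)/(t + 12) + 1| < 18/t < ε.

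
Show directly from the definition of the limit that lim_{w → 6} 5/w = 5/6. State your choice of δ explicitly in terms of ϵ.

Let ϵ > 0 be given. We seek δ > 0 such that 0 < |w − 6| < δ implies |5/w − (5/6)| < ϵ.
|5/w − (5/6)| = 5·|6 − w|/(6·|w|) = 5|w − 6|/(6|w|).
Require δ ≤ 3 so that |w| > 6 − 3 = 3, hence 6|w| > 18.
Then |5/w − (5/6)| < 5|w − 6|/18, which is < ϵ when |w − 6| < (18/5)ϵ.
Take δ = min(3, (18/5)ϵ). Then 0 < |w − 6| < δ gives both |w − 6| < 3 and |w − 6| < (18/5)ϵ, so |5/w − (5/6)| < ϵ.

δ = min(3, (18/5)ϵ)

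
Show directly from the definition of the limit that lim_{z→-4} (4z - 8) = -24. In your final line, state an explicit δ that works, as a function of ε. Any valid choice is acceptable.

δ = ε/4

Let ε > 0 be given. We need δ > 0 so that 0 < |z + 4| < δ implies |(4z - 8) + 24| < ε.
Since (4z - 8) + 24 = 4(z + 4), we have |(4z - 8) + 24| = 4|z + 4|.
Thus it suffices that |z + 4| < ε/4.
Take δ = ε/4. If 0 < |z + 4| < δ then |(4z - 8) + 24| = 4|z + 4| < 4·(ε/4) = ε.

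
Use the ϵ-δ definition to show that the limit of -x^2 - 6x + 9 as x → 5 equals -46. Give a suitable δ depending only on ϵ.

δ = min(1, ϵ/17)

Fix ϵ > 0. We want δ > 0 such that 0 < |x − 5| < δ implies |(-x^2 - 6x + 9) + 46| < ϵ.
(-x^2 - 6x + 9) + 46 = -x^2 - 6x + 55 = (x − 5)(-x - 11).
So |(-x^2 - 6x + 9) + 46| = |x − 5|·|-x - 11|.
Require δ ≤ 1. Then |x − 5| < 1 gives |x| < 6, and by the triangle inequality |-x - 11| ≤ 6 + 11 = 17.
Hence |(-x^2 - 6x + 9) + 46| ≤ 17|x − 5| < ϵ provided |x − 5| < ϵ/17.
Choosing δ = min(1, ϵ/17) ensures both conditions, hence |(-x^2 - 6x + 9) + 46| < ϵ.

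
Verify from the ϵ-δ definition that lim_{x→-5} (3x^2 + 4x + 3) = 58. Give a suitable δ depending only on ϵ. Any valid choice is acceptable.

δ = min(2, ϵ/32)

Let ϵ > 0 be given. We want δ > 0 such that 0 < |x + 5| < δ implies |(3x^2 + 4x + 3) − 58| < ϵ.
(3x^2 + 4x + 3) − 58 = 3x^2 + 4x - 55 = (x + 5)(3x - 11).
So |(3x^2 + 4x + 3) − 58| = |x + 5|·|3x - 11|.
Require δ ≤ 2. Then |x + 5| < 2 gives |x| < 7, and by the triangle inequality |3x - 11| ≤ 3·7 + 11 = 32.
Hence |(3x^2 + 4x + 3) − 58| ≤ 32|x + 5| < ϵ provided |x + 5| < ϵ/32.
Take δ = min(2, ϵ/32). Then 0 < |x + 5| < δ gives both |x + 5| < 2 and |x + 5| < ϵ/32, so |(3x^2 + 4x + 3) − 58| < ϵ.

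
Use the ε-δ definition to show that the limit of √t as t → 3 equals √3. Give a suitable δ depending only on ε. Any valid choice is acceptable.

Fix ε > 0. We want δ > 0 such that 0 < |t − 3| < δ implies |√t − √3| < ε.
Multiplying by the conjugate, |√t − √3| = |t − 3|/(√t + √3).
Restrict δ ≤ 3 so that |t − 3| < 3 forces t > 0, and then √t + √3 > √3.
Hence |√t − √3| < |t − 3|/√3, which is < ε once |t − 3| < √3·ε.
Take δ = min(3, √3·ε). If 0 < |t − 3| < δ then t > 0 and |√t − √3| < |t − 3|/√3 < ε.

δ = min(3, √3·ε)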